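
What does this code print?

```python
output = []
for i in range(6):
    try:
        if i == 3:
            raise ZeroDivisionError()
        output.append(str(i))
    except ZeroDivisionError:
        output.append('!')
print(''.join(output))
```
012!45

Exception on i=3 caught, loop continues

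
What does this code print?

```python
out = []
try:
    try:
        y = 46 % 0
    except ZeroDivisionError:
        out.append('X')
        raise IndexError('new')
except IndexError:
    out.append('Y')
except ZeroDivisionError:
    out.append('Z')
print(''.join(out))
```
XY

New IndexError raised, caught by outer IndexError handler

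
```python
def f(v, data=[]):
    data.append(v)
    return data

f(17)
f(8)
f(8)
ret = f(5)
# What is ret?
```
[17, 8, 8, 5]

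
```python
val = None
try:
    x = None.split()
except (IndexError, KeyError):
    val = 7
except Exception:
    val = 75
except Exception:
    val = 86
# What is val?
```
75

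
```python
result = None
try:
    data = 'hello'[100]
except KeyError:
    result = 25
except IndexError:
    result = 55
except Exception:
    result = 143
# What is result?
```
55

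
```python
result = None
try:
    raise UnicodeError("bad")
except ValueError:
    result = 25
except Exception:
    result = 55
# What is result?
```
25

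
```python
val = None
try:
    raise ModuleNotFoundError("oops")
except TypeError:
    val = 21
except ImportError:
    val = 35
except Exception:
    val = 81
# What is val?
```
35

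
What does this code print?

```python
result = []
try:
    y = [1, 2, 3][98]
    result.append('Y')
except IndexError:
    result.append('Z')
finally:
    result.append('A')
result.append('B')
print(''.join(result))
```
ZAB

finally always runs, even after exception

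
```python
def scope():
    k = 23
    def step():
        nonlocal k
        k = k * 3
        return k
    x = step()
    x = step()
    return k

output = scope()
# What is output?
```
207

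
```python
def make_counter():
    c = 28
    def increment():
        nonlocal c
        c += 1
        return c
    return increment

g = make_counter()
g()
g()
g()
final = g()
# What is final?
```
32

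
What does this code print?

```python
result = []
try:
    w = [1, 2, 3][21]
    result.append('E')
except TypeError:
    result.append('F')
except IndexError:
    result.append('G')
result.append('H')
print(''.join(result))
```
GH

IndexError is caught by its specific handler, not TypeError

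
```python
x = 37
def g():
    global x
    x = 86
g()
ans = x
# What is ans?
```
86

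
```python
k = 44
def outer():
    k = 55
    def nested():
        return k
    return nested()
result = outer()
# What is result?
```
55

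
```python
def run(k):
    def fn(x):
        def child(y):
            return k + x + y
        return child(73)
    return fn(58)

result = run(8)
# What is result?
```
139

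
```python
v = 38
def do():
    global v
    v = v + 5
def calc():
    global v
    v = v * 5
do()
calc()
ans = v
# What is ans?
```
215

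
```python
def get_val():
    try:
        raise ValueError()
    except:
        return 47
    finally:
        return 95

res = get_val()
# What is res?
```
95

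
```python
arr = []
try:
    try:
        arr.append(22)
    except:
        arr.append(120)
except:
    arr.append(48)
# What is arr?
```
[22]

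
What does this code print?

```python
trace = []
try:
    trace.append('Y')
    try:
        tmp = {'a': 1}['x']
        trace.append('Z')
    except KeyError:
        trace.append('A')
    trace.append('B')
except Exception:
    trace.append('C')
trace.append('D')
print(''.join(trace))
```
YABD

Inner exception caught by inner handler, outer continues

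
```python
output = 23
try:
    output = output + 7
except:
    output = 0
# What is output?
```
30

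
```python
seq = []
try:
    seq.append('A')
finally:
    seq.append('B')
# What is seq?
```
['A', 'B']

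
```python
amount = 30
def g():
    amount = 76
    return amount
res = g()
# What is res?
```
76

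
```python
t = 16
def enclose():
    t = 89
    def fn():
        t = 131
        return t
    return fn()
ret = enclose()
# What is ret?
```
131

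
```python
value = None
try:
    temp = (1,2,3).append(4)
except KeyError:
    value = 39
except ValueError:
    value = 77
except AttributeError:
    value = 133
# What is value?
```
133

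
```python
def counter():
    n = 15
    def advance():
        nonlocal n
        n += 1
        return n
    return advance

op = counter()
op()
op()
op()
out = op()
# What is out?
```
19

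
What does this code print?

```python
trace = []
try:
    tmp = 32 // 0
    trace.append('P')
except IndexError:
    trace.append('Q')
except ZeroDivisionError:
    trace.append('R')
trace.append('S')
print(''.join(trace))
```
RS

ZeroDivisionError is caught by its specific handler, not IndexError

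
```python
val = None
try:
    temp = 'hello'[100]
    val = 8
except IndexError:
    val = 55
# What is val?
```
55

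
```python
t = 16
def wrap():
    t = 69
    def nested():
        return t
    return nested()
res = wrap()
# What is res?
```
69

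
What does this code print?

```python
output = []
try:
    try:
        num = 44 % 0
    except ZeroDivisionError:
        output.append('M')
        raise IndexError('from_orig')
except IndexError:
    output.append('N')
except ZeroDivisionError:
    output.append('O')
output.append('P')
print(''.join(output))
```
MNP

IndexError raised and caught, original ZeroDivisionError not re-raised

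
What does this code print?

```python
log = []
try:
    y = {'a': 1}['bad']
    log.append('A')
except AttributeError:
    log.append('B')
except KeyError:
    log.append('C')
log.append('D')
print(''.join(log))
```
CD

KeyError is caught by its specific handler, not AttributeError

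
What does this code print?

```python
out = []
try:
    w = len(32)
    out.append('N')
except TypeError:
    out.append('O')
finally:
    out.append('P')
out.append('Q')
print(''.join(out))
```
OPQ

finally always runs, even after exception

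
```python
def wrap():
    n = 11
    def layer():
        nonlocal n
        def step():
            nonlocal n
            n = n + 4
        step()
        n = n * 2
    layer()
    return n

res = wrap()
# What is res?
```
30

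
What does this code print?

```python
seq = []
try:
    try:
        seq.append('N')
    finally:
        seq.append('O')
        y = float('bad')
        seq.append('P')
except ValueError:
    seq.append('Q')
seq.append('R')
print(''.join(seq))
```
NOQR

Exception in inner finally caught by outer except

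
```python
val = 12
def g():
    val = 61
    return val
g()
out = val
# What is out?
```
12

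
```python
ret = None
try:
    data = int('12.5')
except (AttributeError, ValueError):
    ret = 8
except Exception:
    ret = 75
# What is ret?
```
8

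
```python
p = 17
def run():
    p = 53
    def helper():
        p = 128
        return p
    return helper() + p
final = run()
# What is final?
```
181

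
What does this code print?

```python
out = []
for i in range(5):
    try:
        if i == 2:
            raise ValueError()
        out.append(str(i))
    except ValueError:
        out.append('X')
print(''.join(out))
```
01X34

Exception on i=2 caught, loop continues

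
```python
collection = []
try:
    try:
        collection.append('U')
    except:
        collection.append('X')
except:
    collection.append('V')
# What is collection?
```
['U']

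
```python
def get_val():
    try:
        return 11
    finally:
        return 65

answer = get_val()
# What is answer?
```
65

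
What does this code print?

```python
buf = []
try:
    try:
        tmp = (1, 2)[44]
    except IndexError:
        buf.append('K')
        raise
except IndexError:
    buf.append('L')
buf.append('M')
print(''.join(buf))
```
KLM

raise without argument re-raises current exception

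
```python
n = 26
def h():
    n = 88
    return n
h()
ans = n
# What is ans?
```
26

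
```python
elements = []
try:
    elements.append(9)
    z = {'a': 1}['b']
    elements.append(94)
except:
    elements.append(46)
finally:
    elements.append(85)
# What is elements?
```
[9, 46, 85]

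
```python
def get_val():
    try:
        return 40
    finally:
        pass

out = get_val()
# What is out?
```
40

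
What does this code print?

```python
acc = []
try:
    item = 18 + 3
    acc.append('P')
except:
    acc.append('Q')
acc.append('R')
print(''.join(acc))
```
PR

No exception, try block completes normally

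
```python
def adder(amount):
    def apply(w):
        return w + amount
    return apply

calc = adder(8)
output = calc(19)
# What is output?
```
27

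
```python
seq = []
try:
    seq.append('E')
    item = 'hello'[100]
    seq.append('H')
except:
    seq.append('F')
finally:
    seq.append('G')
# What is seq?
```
['E', 'F', 'G']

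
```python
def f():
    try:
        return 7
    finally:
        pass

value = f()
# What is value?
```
7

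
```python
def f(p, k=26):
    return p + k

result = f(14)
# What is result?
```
40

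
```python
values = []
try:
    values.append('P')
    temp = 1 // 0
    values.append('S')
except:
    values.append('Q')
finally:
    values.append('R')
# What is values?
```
['P', 'Q', 'R']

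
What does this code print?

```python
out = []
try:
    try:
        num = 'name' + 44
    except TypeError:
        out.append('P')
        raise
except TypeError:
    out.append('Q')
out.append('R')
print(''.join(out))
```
PQR

raise without argument re-raises current exception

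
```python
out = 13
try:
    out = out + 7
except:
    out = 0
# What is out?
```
20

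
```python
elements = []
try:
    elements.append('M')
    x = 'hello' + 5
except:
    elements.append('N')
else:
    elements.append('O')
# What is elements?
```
['M', 'N']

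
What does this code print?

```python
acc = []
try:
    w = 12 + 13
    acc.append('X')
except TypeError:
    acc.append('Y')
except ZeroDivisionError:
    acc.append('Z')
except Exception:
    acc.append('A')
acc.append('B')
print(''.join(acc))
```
XB

No exception, try block completes normally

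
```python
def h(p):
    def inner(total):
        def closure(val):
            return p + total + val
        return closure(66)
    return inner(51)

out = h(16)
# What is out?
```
133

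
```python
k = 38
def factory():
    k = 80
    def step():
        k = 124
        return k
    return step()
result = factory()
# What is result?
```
124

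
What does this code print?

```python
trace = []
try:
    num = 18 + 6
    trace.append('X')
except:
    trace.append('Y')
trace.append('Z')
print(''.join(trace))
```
XZ

No exception, try block completes normally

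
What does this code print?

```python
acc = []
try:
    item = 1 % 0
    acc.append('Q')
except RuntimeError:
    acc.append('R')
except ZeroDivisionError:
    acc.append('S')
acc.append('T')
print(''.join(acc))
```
ST

ZeroDivisionError is caught by its specific handler, not RuntimeError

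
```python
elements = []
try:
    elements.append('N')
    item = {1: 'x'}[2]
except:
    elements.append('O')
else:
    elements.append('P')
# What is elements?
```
['N', 'O']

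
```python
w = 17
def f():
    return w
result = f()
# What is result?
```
17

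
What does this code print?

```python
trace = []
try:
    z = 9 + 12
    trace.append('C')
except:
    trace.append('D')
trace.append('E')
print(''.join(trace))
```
CE

No exception, try block completes normally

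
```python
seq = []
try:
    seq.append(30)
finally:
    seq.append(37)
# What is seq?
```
[30, 37]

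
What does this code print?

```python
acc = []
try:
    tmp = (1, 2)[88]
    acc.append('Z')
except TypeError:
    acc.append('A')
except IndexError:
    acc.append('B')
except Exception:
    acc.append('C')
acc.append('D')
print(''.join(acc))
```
BD

IndexError matches before generic Exception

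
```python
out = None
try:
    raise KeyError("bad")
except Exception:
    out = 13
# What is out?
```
13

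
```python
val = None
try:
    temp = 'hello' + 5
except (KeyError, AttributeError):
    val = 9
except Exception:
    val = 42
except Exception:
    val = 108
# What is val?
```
42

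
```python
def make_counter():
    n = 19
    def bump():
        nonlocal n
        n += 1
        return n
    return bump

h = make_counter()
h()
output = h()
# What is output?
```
21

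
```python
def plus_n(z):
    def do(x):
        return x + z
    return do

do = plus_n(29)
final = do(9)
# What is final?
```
38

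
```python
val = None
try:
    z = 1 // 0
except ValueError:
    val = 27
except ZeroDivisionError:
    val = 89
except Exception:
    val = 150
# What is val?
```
89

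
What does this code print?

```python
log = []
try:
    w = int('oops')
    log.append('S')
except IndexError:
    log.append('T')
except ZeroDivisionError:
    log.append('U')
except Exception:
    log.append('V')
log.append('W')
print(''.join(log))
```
VW

ValueError not specifically caught, falls to Exception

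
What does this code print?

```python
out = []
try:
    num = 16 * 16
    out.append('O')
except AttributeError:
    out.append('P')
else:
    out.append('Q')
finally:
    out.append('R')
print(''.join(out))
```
OQR

else runs before finally when no exception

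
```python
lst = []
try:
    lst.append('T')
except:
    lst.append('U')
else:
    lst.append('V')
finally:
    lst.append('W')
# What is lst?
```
['T', 'V', 'W']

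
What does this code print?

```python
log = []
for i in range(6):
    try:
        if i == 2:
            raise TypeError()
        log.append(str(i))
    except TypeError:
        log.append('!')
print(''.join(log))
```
01!345

Exception on i=2 caught, loop continues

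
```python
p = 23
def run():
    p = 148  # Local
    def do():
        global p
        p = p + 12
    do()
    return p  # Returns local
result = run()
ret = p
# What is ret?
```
35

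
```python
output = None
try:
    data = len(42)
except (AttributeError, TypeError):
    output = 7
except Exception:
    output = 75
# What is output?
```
7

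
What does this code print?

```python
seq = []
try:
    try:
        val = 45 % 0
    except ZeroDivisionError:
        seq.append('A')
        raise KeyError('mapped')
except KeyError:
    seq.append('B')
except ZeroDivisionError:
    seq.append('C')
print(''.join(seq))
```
AB

New KeyError raised, caught by outer KeyError handler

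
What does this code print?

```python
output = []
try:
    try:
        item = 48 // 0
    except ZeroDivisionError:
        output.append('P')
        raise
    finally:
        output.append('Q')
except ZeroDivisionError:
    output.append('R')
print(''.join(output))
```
PQR

finally runs before re-raised exception propagates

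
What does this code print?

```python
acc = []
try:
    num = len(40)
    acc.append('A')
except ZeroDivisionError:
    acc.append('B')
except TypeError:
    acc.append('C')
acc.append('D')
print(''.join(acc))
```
CD

TypeError is caught by its specific handler, not ZeroDivisionError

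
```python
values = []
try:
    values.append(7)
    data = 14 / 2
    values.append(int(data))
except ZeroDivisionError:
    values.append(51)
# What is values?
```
[7, 7]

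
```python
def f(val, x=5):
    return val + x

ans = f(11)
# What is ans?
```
16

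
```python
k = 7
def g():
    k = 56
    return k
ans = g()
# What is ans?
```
56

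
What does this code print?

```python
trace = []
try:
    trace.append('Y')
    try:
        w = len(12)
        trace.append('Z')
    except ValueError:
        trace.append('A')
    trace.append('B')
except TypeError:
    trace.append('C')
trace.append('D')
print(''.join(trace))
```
YCD

Inner handler doesn't match, propagates to outer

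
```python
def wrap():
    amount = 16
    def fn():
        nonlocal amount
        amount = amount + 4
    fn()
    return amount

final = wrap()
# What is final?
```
20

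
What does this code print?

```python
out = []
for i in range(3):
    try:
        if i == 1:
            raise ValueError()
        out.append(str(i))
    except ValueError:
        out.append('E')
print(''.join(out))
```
0E2

Exception on i=1 caught, loop continues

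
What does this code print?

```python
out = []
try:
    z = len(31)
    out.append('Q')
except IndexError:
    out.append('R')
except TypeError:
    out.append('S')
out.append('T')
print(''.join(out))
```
ST

TypeError is caught by its specific handler, not IndexError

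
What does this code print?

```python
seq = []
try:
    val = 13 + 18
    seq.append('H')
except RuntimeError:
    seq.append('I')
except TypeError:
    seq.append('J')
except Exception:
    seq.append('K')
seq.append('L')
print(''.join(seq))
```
HL

No exception, try block completes normally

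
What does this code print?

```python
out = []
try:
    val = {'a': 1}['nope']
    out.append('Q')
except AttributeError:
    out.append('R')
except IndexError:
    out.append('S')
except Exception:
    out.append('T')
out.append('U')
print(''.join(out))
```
TU

KeyError not specifically caught, falls to Exception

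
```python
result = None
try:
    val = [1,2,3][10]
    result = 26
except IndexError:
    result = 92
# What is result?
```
92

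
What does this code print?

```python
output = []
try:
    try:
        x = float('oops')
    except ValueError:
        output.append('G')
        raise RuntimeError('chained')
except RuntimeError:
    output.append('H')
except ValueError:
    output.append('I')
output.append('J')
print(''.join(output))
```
GHJ

RuntimeError raised and caught, original ValueError not re-raised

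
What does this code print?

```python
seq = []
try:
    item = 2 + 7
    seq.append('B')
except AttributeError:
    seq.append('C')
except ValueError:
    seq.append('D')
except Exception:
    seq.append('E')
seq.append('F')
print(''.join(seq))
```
BF

No exception, try block completes normally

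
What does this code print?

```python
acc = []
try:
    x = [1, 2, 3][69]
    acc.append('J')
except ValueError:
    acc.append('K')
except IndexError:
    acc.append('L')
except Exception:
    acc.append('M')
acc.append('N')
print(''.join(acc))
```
LN

IndexError matches before generic Exception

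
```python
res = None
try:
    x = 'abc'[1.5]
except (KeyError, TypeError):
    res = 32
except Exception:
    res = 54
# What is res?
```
32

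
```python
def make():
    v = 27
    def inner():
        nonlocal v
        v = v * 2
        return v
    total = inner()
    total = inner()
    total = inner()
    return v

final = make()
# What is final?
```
216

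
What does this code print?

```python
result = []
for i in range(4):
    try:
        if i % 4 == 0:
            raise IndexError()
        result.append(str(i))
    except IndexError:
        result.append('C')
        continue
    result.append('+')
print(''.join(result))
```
C1+2+3+

continue in except skips rest of loop body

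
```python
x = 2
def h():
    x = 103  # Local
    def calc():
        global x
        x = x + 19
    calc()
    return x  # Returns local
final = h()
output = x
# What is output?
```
21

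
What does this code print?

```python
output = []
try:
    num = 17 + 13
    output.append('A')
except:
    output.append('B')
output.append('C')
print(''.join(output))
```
AC

No exception, try block completes normally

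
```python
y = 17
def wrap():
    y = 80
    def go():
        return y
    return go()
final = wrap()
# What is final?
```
80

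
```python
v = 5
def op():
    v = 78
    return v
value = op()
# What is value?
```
78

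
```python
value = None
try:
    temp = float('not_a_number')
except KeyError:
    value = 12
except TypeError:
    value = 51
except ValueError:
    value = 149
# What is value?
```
149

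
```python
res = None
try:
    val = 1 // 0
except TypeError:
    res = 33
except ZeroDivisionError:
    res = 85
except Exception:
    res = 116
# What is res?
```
85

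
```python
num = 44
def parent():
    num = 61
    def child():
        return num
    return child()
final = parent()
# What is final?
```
61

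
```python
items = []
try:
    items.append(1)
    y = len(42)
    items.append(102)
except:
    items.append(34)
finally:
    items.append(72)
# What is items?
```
[1, 34, 72]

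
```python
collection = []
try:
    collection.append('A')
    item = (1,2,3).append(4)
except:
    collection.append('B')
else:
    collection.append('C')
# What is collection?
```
['A', 'B']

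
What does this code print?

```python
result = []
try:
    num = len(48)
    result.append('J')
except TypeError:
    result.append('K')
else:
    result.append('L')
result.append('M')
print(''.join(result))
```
KM

else block skipped when exception is caught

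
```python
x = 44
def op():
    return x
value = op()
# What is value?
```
44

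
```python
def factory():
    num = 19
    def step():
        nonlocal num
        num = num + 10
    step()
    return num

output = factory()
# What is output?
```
29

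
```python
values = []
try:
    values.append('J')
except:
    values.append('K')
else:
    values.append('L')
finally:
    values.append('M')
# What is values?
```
['J', 'L', 'M']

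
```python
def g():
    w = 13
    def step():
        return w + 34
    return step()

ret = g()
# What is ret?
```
47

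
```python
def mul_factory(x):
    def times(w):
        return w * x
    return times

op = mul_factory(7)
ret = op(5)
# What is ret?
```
35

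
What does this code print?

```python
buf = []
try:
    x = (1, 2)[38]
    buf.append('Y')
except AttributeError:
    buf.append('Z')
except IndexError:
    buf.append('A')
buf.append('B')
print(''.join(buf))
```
AB

IndexError is caught by its specific handler, not AttributeError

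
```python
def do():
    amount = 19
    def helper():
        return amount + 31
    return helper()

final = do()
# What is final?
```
50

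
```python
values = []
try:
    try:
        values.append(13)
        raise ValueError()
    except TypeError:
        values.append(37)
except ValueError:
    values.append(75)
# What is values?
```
[13, 75]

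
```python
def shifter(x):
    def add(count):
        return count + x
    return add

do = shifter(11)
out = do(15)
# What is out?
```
26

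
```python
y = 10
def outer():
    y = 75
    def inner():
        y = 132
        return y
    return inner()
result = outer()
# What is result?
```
132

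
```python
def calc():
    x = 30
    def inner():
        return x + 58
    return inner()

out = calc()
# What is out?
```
88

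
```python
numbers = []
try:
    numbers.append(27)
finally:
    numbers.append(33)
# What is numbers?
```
[27, 33]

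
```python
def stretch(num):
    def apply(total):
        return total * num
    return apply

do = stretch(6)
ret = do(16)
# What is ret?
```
96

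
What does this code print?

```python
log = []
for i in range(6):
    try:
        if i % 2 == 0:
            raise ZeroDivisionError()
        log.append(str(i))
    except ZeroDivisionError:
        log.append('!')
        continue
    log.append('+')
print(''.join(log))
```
!1+!3+!5+

continue in except skips rest of loop body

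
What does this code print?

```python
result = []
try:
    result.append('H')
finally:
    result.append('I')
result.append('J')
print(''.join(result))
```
HIJ

try/finally without except, no exception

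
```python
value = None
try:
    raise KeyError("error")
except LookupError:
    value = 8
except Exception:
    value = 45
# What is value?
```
8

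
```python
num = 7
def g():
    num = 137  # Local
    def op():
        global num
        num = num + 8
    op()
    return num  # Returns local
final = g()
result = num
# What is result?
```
15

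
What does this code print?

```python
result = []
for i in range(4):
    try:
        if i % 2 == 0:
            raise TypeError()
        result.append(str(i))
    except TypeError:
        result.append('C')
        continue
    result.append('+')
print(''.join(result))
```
C1+C3+

continue in except skips rest of loop body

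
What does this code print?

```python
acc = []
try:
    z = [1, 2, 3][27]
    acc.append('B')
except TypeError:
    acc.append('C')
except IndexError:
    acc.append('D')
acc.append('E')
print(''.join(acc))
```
DE

IndexError is caught by its specific handler, not TypeError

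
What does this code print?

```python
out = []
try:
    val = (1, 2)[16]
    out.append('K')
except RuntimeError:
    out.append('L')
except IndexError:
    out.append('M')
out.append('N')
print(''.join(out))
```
MN

IndexError is caught by its specific handler, not RuntimeError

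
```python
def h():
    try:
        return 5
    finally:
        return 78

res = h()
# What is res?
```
78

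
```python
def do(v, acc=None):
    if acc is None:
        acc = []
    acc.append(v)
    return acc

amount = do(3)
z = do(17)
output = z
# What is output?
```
[17]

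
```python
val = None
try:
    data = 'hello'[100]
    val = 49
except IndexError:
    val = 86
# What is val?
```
86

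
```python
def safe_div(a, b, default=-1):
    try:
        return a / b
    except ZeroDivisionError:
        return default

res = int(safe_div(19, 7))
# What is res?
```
2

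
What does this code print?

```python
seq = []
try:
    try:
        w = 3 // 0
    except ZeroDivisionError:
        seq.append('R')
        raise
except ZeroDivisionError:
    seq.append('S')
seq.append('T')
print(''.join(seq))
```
RST

raise without argument re-raises current exception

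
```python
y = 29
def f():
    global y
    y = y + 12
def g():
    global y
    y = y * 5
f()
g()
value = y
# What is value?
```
205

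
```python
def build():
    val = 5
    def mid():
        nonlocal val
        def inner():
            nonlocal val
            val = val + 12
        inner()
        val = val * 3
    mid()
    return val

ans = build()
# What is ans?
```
51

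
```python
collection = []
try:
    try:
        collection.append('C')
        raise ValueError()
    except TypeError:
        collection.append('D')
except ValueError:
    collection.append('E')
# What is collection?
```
['C', 'E']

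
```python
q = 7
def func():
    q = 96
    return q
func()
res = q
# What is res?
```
7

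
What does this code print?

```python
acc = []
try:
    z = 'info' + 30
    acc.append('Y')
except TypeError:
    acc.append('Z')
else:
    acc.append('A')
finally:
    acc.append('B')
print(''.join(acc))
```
ZB

Exception: except runs, else skipped, finally runs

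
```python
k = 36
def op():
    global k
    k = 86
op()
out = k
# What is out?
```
86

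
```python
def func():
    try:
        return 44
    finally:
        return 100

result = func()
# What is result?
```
100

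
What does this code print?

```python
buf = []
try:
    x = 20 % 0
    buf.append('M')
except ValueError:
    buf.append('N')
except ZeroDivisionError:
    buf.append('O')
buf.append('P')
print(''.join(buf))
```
OP

ZeroDivisionError is caught by its specific handler, not ValueError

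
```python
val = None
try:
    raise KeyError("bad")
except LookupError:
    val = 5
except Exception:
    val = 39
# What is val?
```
5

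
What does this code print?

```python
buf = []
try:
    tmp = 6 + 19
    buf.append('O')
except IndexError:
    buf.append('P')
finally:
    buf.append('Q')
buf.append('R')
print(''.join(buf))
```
OQR

finally runs after normal execution too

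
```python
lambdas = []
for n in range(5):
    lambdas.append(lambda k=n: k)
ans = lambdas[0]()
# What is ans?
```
0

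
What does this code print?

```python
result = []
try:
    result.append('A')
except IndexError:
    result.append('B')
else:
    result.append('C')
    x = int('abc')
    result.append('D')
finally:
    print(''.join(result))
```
AC

Try succeeds, else appends 'C', ValueError in else is uncaught, finally prints before exception propagates ('D' never appended)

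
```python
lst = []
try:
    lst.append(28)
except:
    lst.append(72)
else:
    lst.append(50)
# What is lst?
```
[28, 50]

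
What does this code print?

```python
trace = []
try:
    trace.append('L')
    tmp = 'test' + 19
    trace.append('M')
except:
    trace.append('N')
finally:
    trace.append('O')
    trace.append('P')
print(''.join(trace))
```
LNOP

Code before exception runs, then except, then all of finally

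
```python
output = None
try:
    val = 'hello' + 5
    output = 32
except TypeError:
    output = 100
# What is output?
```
100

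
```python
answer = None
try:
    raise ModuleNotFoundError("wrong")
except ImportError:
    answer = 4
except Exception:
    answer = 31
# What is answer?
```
4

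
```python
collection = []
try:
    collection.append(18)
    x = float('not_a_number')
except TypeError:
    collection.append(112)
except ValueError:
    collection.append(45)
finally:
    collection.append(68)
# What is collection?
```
[18, 45, 68]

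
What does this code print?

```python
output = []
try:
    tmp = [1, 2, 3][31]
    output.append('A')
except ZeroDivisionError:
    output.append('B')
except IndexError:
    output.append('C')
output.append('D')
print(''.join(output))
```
CD

IndexError is caught by its specific handler, not ZeroDivisionError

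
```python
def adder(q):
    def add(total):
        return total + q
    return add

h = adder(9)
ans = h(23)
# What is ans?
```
32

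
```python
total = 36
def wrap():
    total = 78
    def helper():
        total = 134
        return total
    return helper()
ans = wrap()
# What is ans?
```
134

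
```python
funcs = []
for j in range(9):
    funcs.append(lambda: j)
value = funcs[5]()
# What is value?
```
8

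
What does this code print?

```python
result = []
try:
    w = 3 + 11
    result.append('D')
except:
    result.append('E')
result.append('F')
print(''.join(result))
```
DF

No exception, try block completes normally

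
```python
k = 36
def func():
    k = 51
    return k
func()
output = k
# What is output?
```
36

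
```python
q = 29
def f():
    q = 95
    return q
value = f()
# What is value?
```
95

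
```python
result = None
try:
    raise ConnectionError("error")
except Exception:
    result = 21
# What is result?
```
21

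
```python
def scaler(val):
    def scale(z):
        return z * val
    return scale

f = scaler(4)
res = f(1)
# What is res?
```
4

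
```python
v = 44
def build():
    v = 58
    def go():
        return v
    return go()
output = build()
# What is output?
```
58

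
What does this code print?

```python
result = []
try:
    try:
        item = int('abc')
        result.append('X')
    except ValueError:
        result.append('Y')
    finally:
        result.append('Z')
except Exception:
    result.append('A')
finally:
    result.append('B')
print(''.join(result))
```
YZB

Both finally blocks run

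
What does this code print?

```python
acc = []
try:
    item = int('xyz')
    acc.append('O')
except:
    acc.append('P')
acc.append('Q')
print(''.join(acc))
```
PQ

Exception raised in try, caught by bare except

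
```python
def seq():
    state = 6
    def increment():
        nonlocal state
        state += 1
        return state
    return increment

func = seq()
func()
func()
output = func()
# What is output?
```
9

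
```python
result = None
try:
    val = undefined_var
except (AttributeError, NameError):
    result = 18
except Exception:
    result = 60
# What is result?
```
18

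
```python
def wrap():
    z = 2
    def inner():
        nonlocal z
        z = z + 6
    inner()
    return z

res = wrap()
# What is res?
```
8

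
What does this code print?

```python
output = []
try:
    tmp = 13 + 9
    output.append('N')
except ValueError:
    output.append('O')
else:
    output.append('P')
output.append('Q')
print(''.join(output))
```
NPQ

else block runs when no exception occurs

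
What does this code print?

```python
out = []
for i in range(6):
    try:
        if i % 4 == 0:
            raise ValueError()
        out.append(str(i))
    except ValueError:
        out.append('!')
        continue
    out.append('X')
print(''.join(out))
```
!1X2X3X!5X

continue in except skips rest of loop body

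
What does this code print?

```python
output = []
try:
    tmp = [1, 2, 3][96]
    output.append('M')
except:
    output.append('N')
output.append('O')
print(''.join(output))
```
NO

Exception raised in try, caught by bare except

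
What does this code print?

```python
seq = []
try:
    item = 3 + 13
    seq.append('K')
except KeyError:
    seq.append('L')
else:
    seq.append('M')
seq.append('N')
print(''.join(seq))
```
KMN

else block runs when no exception occurs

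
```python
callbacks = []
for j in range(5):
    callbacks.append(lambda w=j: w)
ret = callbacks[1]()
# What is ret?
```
1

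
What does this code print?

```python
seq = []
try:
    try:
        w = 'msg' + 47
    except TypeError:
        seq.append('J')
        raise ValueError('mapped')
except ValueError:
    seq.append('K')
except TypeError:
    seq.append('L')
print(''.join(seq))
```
JK

New ValueError raised, caught by outer ValueError handler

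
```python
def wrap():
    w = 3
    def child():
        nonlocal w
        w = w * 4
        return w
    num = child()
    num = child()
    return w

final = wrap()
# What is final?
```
48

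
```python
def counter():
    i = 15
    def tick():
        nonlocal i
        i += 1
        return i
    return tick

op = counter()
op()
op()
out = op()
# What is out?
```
18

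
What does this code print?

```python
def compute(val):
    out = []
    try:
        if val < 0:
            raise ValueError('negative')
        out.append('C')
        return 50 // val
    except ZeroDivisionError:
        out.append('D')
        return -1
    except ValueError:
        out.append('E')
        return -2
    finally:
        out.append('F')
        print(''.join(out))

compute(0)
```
CDF

val=0 causes ZeroDivisionError, caught, finally prints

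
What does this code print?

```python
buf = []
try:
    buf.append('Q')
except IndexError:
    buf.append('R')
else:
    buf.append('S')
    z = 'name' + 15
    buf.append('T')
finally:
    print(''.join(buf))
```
QS

Try succeeds, else appends 'S', TypeError in else is uncaught, finally prints before exception propagates ('T' never appended)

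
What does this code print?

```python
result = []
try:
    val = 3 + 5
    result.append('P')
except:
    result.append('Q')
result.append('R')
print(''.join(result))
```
PR

No exception, try block completes normally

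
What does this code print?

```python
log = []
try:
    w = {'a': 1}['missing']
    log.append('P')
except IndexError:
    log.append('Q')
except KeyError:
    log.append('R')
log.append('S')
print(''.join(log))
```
RS

KeyError is caught by its specific handler, not IndexError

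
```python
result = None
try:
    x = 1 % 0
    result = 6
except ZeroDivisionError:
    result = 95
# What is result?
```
95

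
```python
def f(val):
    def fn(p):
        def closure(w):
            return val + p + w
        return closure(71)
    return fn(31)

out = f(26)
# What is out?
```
128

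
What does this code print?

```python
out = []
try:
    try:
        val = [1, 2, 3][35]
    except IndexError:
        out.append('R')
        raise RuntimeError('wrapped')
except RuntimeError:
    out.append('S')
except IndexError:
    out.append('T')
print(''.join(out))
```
RS

New RuntimeError raised, caught by outer RuntimeError handler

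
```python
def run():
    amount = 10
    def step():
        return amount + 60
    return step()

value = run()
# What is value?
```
70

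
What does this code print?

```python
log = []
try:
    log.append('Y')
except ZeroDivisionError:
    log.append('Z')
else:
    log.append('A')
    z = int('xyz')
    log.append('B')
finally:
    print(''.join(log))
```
YA

Try succeeds, else appends 'A', ValueError in else is uncaught, finally prints before exception propagates ('B' never appended)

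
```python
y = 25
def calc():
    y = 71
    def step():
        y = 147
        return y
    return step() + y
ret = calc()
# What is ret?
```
218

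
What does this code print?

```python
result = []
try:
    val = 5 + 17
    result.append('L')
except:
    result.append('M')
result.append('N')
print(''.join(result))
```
LN

No exception, try block completes normally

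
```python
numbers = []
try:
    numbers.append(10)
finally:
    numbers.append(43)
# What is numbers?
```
[10, 43]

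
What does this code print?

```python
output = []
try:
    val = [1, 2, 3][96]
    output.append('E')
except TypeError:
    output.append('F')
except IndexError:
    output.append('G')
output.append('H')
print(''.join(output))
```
GH

IndexError is caught by its specific handler, not TypeError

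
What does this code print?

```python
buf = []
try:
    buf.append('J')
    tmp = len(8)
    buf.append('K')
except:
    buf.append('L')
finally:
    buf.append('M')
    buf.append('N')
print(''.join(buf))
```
JLMN

Code before exception runs, then except, then all of finally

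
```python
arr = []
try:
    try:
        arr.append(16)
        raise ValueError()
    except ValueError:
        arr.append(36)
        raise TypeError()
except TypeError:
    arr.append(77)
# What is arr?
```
[16, 36, 77]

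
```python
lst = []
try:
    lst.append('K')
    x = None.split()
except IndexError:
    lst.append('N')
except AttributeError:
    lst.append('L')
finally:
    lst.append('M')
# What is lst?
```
['K', 'L', 'M']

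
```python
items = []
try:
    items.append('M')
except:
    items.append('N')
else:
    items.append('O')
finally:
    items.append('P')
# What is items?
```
['M', 'O', 'P']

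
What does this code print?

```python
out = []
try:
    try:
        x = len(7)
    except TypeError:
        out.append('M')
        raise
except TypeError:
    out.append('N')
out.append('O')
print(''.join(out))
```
MNO

raise without argument re-raises current exception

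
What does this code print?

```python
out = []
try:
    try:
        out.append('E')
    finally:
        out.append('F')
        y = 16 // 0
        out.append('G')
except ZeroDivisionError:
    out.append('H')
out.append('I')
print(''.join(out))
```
EFHI

Exception in inner finally caught by outer except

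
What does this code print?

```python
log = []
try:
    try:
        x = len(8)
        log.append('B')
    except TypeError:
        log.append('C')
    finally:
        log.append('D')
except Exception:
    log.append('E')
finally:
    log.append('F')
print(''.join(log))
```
CDF

Both finally blocks run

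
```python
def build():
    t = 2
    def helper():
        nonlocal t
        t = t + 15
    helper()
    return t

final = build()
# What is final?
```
17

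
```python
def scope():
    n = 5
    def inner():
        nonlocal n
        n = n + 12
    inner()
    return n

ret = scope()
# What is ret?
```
17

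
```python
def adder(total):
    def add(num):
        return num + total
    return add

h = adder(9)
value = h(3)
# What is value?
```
12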